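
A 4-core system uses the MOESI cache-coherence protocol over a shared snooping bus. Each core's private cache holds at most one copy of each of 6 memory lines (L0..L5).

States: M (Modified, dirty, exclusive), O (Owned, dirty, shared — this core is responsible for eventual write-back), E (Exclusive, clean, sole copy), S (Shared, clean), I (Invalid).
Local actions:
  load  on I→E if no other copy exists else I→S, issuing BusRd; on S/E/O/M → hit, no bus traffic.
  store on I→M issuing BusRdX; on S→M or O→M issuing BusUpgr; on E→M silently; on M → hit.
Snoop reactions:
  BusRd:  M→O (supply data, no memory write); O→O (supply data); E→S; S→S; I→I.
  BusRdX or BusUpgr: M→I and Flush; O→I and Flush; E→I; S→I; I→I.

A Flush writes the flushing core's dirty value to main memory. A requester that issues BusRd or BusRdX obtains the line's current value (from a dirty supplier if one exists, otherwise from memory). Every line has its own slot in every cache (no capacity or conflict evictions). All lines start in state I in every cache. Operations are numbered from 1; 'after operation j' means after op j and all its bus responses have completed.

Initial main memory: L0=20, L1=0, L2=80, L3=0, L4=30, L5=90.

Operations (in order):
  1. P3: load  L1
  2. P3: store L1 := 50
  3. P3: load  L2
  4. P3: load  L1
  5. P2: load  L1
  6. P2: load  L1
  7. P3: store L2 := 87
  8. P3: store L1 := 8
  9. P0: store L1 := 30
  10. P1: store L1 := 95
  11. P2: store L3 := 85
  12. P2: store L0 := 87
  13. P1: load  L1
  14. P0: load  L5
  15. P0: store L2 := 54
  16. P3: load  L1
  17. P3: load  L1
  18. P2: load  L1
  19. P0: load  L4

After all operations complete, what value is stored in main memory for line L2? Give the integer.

  op1 P3: load  L1 → I/I/I/E on L1; bus BusRd; mem=0
  op2 P3: store L1 := 50 → I/I/I/M on L1; bus (none); mem=0
  op3 P3: load  L2 → I/I/I/E on L2; bus BusRd; mem=80
  op4 P3: load  L1 → I/I/I/M on L1; bus (none); mem=0
  op5 P2: load  L1 → I/I/S/O on L1; bus BusRd; mem=0
  op6 P2: load  L1 → I/I/S/O on L1; bus (none); mem=0
  op7 P3: store L2 := 87 → I/I/I/M on L2; bus (none); mem=80
  op8 P3: store L1 := 8 → I/I/I/M on L1; bus BusUpgr; mem=0
  op9 P0: store L1 := 30 → M/I/I/I on L1; bus BusRdX Flush; mem=8
  op10 P1: store L1 := 95 → I/M/I/I on L1; bus BusRdX Flush; mem=30
  op11 P2: store L3 := 85 → I/I/M/I on L3; bus BusRdX; mem=0
  op12 P2: store L0 := 87 → I/I/M/I on L0; bus BusRdX; mem=20
  op13 P1: load  L1 → I/M/I/I on L1; bus (none); mem=30
  op14 P0: load  L5 → E/I/I/I on L5; bus BusRd; mem=90
  op15 P0: store L2 := 54 → M/I/I/I on L2; bus BusRdX Flush; mem=87
  op16 P3: load  L1 → I/O/I/S on L1; bus BusRd; mem=30
  op17 P3: load  L1 → I/O/I/S on L1; bus (none); mem=30
  op18 P2: load  L1 → I/O/S/S on L1; bus BusRd; mem=30
  op19 P0: load  L4 → E/I/I/I on L4; bus BusRd; mem=30

memory[L2] = 87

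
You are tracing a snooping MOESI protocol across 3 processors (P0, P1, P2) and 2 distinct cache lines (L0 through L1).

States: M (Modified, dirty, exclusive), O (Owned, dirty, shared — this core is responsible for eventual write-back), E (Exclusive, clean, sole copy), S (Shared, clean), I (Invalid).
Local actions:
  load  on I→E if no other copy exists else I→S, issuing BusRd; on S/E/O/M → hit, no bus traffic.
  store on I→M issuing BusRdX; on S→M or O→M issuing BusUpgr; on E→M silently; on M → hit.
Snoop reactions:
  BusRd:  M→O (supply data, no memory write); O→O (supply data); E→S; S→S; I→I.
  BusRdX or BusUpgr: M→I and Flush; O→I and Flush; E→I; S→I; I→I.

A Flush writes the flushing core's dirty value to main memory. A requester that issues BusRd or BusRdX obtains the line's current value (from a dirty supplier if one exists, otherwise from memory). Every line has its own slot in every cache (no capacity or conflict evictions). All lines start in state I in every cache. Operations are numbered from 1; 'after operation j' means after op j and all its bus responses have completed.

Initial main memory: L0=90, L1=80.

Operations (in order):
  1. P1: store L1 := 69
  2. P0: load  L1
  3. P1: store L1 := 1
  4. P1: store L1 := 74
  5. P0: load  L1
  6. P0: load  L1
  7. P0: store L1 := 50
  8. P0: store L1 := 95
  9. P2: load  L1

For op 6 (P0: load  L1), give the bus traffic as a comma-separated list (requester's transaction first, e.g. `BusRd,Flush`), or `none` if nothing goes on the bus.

bus = none

  op1 P1: store L1 := 69 → I/M/I on L1; bus BusRdX; mem=80
  op2 P0: load  L1 → S/O/I on L1; bus BusRd; mem=80
  op3 P1: store L1 := 1 → I/M/I on L1; bus BusUpgr; mem=80
  op4 P1: store L1 := 74 → I/M/I on L1; bus (none); mem=80
  op5 P0: load  L1 → S/O/I on L1; bus BusRd; mem=80
  op6 P0: load  L1 → S/O/I on L1; bus (none); mem=80
  op7 P0: store L1 := 50 → M/I/I on L1; bus BusUpgr Flush; mem=74
  op8 P0: store L1 := 95 → M/I/I on L1; bus (none); mem=74
  op9 P2: load  L1 → O/I/S on L1; bus BusRd; mem=74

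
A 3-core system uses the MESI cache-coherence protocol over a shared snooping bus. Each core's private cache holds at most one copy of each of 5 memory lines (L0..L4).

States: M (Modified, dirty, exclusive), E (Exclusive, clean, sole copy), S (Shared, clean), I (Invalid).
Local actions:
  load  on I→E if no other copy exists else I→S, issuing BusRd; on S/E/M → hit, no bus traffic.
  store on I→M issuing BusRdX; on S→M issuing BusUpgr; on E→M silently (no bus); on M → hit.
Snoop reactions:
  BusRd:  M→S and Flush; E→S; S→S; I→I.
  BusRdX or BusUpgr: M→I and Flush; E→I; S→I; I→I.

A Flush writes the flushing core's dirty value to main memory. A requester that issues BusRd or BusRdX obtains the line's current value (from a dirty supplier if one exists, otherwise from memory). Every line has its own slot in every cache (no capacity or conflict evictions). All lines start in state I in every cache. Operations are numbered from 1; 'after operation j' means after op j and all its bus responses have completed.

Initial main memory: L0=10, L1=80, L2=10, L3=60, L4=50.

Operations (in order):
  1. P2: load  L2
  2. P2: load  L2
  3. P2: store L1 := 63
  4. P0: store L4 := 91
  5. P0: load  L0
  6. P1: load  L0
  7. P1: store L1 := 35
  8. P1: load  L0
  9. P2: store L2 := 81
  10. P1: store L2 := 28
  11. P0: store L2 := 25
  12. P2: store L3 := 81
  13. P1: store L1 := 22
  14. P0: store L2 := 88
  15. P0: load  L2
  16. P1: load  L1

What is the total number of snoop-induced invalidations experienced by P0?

1. P2: load  L2  bus=[BusRd]  L2: P0=I P1=I P2=E  mem[L2]=10
2. P2: load  L2  bus=[-]  L2: P0=I P1=I P2=E  mem[L2]=10
3. P2: store L1 := 63  bus=[BusRdX]  L1: P0=I P1=I P2=M  mem[L1]=80
4. P0: store L4 := 91  bus=[BusRdX]  L4: P0=M P1=I P2=I  mem[L4]=50
5. P0: load  L0  bus=[BusRd]  L0: P0=E P1=I P2=I  mem[L0]=10
6. P1: load  L0  bus=[BusRd]  L0: P0=S P1=S P2=I  mem[L0]=10
7. P1: store L1 := 35  bus=[BusRdX,Flush]  L1: P0=I P1=M P2=I  mem[L1]=63
8. P1: load  L0  bus=[-]  L0: P0=S P1=S P2=I  mem[L0]=10
9. P2: store L2 := 81  bus=[-]  L2: P0=I P1=I P2=M  mem[L2]=10
10. P1: store L2 := 28  bus=[BusRdX,Flush]  L2: P0=I P1=M P2=I  mem[L2]=81
11. P0: store L2 := 25  bus=[BusRdX,Flush]  L2: P0=M P1=I P2=I  mem[L2]=28
12. P2: store L3 := 81  bus=[BusRdX]  L3: P0=I P1=I P2=M  mem[L3]=60
13. P1: store L1 := 22  bus=[-]  L1: P0=I P1=M P2=I  mem[L1]=63
14. P0: store L2 := 88  bus=[-]  L2: P0=M P1=I P2=I  mem[L2]=28
15. P0: load  L2  bus=[-]  L2: P0=M P1=I P2=I  mem[L2]=28
16. P1: load  L1  bus=[-]  L1: P0=I P1=M P2=I  mem[L1]=63

invalidations = 0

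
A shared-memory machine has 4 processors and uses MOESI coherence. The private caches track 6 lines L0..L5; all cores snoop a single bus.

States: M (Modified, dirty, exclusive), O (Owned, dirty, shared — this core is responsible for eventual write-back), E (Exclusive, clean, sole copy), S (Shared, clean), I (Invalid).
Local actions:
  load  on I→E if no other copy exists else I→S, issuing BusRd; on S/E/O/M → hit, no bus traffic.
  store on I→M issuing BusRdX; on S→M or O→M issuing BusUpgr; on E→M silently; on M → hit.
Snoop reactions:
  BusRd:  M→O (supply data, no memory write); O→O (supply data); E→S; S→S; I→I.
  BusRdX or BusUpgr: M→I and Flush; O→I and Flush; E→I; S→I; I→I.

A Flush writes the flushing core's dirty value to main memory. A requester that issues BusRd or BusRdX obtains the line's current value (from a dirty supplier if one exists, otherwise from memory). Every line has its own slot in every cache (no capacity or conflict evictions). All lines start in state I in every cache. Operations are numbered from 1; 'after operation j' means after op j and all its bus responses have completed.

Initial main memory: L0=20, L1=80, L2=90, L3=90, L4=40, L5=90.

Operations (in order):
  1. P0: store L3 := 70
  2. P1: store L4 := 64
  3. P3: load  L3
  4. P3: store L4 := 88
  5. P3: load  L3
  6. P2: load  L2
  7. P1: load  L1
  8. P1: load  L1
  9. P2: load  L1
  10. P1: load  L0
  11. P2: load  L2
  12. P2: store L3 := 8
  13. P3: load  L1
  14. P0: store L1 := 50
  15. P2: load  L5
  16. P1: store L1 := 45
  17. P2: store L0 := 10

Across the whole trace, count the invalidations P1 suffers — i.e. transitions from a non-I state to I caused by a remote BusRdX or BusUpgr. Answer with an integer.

  op1 P0: store L3 := 70 → M/I/I/I on L3; bus BusRdX; mem=90
  op2 P1: store L4 := 64 → I/M/I/I on L4; bus BusRdX; mem=40
  op3 P3: load  L3 → O/I/I/S on L3; bus BusRd; mem=90
  op4 P3: store L4 := 88 → I/I/I/M on L4; bus BusRdX Flush; mem=64
  op5 P3: load  L3 → O/I/I/S on L3; bus (none); mem=90
  op6 P2: load  L2 → I/I/E/I on L2; bus BusRd; mem=90
  op7 P1: load  L1 → I/E/I/I on L1; bus BusRd; mem=80
  op8 P1: load  L1 → I/E/I/I on L1; bus (none); mem=80
  op9 P2: load  L1 → I/S/S/I on L1; bus BusRd; mem=80
  op10 P1: load  L0 → I/E/I/I on L0; bus BusRd; mem=20
  op11 P2: load  L2 → I/I/E/I on L2; bus (none); mem=90
  op12 P2: store L3 := 8 → I/I/M/I on L3; bus BusRdX Flush; mem=70
  op13 P3: load  L1 → I/S/S/S on L1; bus BusRd; mem=80
  op14 P0: store L1 := 50 → M/I/I/I on L1; bus BusRdX; mem=80
  op15 P2: load  L5 → I/I/E/I on L5; bus BusRd; mem=90
  op16 P1: store L1 := 45 → I/M/I/I on L1; bus BusRdX Flush; mem=50
  op17 P2: store L0 := 10 → I/I/M/I on L0; bus BusRdX; mem=20

invalidations = 3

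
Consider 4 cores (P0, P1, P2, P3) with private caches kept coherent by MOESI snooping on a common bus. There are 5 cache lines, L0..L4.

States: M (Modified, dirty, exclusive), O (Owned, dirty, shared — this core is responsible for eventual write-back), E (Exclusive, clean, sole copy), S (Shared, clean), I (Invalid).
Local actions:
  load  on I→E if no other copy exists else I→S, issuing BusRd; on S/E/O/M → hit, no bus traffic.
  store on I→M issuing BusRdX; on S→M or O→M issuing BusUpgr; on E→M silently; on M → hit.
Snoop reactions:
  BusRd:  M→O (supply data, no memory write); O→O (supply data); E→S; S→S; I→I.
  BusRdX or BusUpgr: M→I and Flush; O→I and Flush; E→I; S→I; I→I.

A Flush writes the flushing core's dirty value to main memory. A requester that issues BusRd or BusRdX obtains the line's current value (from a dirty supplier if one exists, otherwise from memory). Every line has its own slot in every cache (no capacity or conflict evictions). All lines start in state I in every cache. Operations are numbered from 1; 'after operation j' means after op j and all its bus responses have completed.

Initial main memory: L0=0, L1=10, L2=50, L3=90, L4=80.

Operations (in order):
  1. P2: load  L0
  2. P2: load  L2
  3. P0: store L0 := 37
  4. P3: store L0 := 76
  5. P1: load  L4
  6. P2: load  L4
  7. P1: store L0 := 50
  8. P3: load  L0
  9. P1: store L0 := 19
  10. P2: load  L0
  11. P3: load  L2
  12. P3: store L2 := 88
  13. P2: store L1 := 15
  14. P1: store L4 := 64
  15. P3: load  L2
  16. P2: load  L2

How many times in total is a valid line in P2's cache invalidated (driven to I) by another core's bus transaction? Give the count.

invalidations = 3

[1] P2: load  L0 | P0:I, P1:I, P2:E(0), P3:I | bus: BusRd
[2] P2: load  L2 | P0:I, P1:I, P2:E(50), P3:I | bus: BusRd
[3] P0: store L0 := 37 | P0:M(37), P1:I, P2:I, P3:I | bus: BusRdX
[4] P3: store L0 := 76 | P0:I, P1:I, P2:I, P3:M(76) | bus: BusRdX,Flush
[5] P1: load  L4 | P0:I, P1:E(80), P2:I, P3:I | bus: BusRd
[6] P2: load  L4 | P0:I, P1:S(80), P2:S(80), P3:I | bus: BusRd
[7] P1: store L0 := 50 | P0:I, P1:M(50), P2:I, P3:I | bus: BusRdX,Flush
[8] P3: load  L0 | P0:I, P1:O(50), P2:I, P3:S(50) | bus: BusRd
[9] P1: store L0 := 19 | P0:I, P1:M(19), P2:I, P3:I | bus: BusUpgr
[10] P2: load  L0 | P0:I, P1:O(19), P2:S(19), P3:I | bus: BusRd
[11] P3: load  L2 | P0:I, P1:I, P2:S(50), P3:S(50) | bus: BusRd
[12] P3: store L2 := 88 | P0:I, P1:I, P2:I, P3:M(88) | bus: BusUpgr
[13] P2: store L1 := 15 | P0:I, P1:I, P2:M(15), P3:I | bus: BusRdX
[14] P1: store L4 := 64 | P0:I, P1:M(64), P2:I, P3:I | bus: BusUpgr
[15] P3: load  L2 | P0:I, P1:I, P2:I, P3:M(88) | bus: none
[16] P2: load  L2 | P0:I, P1:I, P2:S(88), P3:O(88) | bus: BusRd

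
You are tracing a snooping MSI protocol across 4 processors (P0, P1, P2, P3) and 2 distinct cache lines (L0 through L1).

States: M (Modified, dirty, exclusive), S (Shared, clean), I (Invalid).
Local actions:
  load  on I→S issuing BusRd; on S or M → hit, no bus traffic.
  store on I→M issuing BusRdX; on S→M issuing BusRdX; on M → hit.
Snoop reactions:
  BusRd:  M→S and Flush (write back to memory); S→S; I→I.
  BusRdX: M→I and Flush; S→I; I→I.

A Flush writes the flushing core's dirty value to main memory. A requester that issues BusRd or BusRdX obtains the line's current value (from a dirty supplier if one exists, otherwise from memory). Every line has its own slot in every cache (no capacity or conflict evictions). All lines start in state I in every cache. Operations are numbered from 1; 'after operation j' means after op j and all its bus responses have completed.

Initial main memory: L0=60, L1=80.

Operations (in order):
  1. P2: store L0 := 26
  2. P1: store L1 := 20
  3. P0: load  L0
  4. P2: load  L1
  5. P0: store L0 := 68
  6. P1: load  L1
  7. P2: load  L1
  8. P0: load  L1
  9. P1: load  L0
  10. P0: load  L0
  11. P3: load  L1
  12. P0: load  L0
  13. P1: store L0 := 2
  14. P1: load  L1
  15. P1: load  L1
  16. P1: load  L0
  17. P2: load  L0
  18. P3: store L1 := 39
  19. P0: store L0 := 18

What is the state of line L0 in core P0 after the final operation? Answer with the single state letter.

state = M

  op1 P2: store L0 := 26 → I/I/M/I on L0; bus BusRdX; mem=60
  op2 P1: store L1 := 20 → I/M/I/I on L1; bus BusRdX; mem=80
  op3 P0: load  L0 → S/I/S/I on L0; bus BusRd Flush; mem=26
  op4 P2: load  L1 → I/S/S/I on L1; bus BusRd Flush; mem=20
  op5 P0: store L0 := 68 → M/I/I/I on L0; bus BusRdX; mem=26
  op6 P1: load  L1 → I/S/S/I on L1; bus (none); mem=20
  op7 P2: load  L1 → I/S/S/I on L1; bus (none); mem=20
  op8 P0: load  L1 → S/S/S/I on L1; bus BusRd; mem=20
  op9 P1: load  L0 → S/S/I/I on L0; bus BusRd Flush; mem=68
  op10 P0: load  L0 → S/S/I/I on L0; bus (none); mem=68
  op11 P3: load  L1 → S/S/S/S on L1; bus BusRd; mem=20
  op12 P0: load  L0 → S/S/I/I on L0; bus (none); mem=68
  op13 P1: store L0 := 2 → I/M/I/I on L0; bus BusRdX; mem=68
  op14 P1: load  L1 → S/S/S/S on L1; bus (none); mem=20
  op15 P1: load  L1 → S/S/S/S on L1; bus (none); mem=20
  op16 P1: load  L0 → I/M/I/I on L0; bus (none); mem=68
  op17 P2: load  L0 → I/S/S/I on L0; bus BusRd Flush; mem=2
  op18 P3: store L1 := 39 → I/I/I/M on L1; bus BusRdX; mem=20
  op19 P0: store L0 := 18 → M/I/I/I on L0; bus BusRdX; mem=2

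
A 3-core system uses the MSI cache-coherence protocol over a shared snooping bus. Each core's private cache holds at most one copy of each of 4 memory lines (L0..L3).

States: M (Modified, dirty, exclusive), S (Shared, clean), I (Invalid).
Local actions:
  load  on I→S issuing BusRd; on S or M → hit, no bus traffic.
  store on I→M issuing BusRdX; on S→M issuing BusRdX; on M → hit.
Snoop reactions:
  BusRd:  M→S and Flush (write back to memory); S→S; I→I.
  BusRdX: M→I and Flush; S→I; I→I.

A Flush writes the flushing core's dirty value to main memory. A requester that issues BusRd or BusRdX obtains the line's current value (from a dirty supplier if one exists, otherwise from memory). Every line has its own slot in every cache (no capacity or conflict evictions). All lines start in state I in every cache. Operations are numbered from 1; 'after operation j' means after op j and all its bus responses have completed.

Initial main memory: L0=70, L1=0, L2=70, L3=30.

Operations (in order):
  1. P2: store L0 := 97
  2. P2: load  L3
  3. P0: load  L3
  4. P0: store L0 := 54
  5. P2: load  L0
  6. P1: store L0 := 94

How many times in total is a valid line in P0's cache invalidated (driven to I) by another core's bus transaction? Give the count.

invalidations = 1

step 1: P2: store L0 := 97  ⟶  IIM  (L0)  txn=BusRdX  M[L0]=70
step 2: P2: load  L3  ⟶  IIS  (L3)  txn=BusRd  M[L3]=30
step 3: P0: load  L3  ⟶  SIS  (L3)  txn=BusRd  M[L3]=30
step 4: P0: store L0 := 54  ⟶  MII  (L0)  txn=BusRdX+Flush  M[L0]=97
step 5: P2: load  L0  ⟶  SIS  (L0)  txn=BusRd+Flush  M[L0]=54
step 6: P1: store L0 := 94  ⟶  IMI  (L0)  txn=BusRdX  M[L0]=54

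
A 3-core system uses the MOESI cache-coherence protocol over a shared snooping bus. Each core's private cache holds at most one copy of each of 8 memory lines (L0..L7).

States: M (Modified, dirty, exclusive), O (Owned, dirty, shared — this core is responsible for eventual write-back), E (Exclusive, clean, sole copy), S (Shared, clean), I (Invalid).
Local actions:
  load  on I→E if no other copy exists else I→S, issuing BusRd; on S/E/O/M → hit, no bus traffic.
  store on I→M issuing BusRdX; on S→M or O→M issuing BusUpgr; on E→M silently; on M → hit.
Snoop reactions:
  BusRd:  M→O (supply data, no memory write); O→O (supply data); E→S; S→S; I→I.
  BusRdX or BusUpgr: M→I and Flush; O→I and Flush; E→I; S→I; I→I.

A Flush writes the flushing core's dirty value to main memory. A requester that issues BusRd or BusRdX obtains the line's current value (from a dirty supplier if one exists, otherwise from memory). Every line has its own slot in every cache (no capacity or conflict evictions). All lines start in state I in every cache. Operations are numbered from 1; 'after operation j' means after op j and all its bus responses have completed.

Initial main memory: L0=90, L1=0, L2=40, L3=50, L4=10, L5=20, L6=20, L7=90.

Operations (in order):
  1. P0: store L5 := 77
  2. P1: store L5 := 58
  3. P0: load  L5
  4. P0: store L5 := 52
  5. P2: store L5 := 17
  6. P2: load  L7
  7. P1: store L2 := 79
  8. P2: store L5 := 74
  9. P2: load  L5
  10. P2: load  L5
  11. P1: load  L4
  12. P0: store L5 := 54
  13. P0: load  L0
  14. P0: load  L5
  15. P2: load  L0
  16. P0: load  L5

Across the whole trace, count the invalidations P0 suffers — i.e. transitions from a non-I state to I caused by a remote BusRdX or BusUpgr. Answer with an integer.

step 1: P0: store L5 := 77  ⟶  MII  (L5)  txn=BusRdX  M[L5]=20
step 2: P1: store L5 := 58  ⟶  IMI  (L5)  txn=BusRdX+Flush  M[L5]=77
step 3: P0: load  L5  ⟶  SOI  (L5)  txn=BusRd  M[L5]=77
step 4: P0: store L5 := 52  ⟶  MII  (L5)  txn=BusUpgr+Flush  M[L5]=58
step 5: P2: store L5 := 17  ⟶  IIM  (L5)  txn=BusRdX+Flush  M[L5]=52
step 6: P2: load  L7  ⟶  IIE  (L7)  txn=BusRd  M[L7]=90
step 7: P1: store L2 := 79  ⟶  IMI  (L2)  txn=BusRdX  M[L2]=40
step 8: P2: store L5 := 74  ⟶  IIM  (L5)  txn=∅  M[L5]=52
step 9: P2: load  L5  ⟶  IIM  (L5)  txn=∅  M[L5]=52
step 10: P2: load  L5  ⟶  IIM  (L5)  txn=∅  M[L5]=52
step 11: P1: load  L4  ⟶  IEI  (L4)  txn=BusRd  M[L4]=10
step 12: P0: store L5 := 54  ⟶  MII  (L5)  txn=BusRdX+Flush  M[L5]=74
step 13: P0: load  L0  ⟶  EII  (L0)  txn=BusRd  M[L0]=90
step 14: P0: load  L5  ⟶  MII  (L5)  txn=∅  M[L5]=74
step 15: P2: load  L0  ⟶  SIS  (L0)  txn=BusRd  M[L0]=90
step 16: P0: load  L5  ⟶  MII  (L5)  txn=∅  M[L5]=74

invalidations = 2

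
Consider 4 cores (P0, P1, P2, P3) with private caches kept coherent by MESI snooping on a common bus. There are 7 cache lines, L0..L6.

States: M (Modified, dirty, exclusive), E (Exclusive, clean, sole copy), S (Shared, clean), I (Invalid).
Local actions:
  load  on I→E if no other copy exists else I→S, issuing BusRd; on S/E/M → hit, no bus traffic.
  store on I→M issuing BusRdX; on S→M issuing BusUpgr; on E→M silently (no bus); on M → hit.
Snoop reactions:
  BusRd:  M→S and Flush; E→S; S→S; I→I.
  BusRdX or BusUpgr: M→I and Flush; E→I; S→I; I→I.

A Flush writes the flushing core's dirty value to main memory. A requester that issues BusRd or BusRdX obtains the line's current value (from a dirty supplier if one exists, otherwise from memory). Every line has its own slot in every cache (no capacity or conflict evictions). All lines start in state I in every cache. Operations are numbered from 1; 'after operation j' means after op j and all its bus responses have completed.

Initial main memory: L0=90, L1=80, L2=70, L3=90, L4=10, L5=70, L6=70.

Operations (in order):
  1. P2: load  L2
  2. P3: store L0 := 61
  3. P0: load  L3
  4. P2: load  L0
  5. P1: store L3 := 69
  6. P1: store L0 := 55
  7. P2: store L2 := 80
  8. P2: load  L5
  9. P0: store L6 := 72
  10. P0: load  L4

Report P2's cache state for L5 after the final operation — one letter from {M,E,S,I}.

state = E

[1] P2: load  L2 | P0:I, P1:I, P2:E(70), P3:I | bus: BusRd
[2] P3: store L0 := 61 | P0:I, P1:I, P2:I, P3:M(61) | bus: BusRdX
[3] P0: load  L3 | P0:E(90), P1:I, P2:I, P3:I | bus: BusRd
[4] P2: load  L0 | P0:I, P1:I, P2:S(61), P3:S(61) | bus: BusRd,Flush
[5] P1: store L3 := 69 | P0:I, P1:M(69), P2:I, P3:I | bus: BusRdX
[6] P1: store L0 := 55 | P0:I, P1:M(55), P2:I, P3:I | bus: BusRdX
[7] P2: store L2 := 80 | P0:I, P1:I, P2:M(80), P3:I | bus: none
[8] P2: load  L5 | P0:I, P1:I, P2:E(70), P3:I | bus: BusRd
[9] P0: store L6 := 72 | P0:M(72), P1:I, P2:I, P3:I | bus: BusRdX
[10] P0: load  L4 | P0:E(10), P1:I, P2:I, P3:I | bus: BusRd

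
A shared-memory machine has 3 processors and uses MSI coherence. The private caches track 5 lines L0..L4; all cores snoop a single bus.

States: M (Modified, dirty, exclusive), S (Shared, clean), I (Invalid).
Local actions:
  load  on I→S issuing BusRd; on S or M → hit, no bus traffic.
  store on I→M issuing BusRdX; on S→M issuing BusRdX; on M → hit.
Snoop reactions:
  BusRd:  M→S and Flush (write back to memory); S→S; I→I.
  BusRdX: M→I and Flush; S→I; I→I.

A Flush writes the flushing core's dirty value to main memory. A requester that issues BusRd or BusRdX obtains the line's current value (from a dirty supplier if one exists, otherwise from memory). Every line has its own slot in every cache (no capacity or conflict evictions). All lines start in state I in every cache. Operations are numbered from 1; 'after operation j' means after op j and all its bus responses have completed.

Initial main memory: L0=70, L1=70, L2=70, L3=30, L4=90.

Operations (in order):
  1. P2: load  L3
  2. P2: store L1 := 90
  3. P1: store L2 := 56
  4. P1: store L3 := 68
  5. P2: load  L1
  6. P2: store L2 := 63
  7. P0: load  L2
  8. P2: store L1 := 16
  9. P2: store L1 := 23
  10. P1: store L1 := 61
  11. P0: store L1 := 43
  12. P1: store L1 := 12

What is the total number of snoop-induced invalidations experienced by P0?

  op1 P2: load  L3 → I/I/S on L3; bus BusRd; mem=30
  op2 P2: store L1 := 90 → I/I/M on L1; bus BusRdX; mem=70
  op3 P1: store L2 := 56 → I/M/I on L2; bus BusRdX; mem=70
  op4 P1: store L3 := 68 → I/M/I on L3; bus BusRdX; mem=30
  op5 P2: load  L1 → I/I/M on L1; bus (none); mem=70
  op6 P2: store L2 := 63 → I/I/M on L2; bus BusRdX Flush; mem=56
  op7 P0: load  L2 → S/I/S on L2; bus BusRd Flush; mem=63
  op8 P2: store L1 := 16 → I/I/M on L1; bus (none); mem=70
  op9 P2: store L1 := 23 → I/I/M on L1; bus (none); mem=70
  op10 P1: store L1 := 61 → I/M/I on L1; bus BusRdX Flush; mem=23
  op11 P0: store L1 := 43 → M/I/I on L1; bus BusRdX Flush; mem=61
  op12 P1: store L1 := 12 → I/M/I on L1; bus BusRdX Flush; mem=43

invalidations = 1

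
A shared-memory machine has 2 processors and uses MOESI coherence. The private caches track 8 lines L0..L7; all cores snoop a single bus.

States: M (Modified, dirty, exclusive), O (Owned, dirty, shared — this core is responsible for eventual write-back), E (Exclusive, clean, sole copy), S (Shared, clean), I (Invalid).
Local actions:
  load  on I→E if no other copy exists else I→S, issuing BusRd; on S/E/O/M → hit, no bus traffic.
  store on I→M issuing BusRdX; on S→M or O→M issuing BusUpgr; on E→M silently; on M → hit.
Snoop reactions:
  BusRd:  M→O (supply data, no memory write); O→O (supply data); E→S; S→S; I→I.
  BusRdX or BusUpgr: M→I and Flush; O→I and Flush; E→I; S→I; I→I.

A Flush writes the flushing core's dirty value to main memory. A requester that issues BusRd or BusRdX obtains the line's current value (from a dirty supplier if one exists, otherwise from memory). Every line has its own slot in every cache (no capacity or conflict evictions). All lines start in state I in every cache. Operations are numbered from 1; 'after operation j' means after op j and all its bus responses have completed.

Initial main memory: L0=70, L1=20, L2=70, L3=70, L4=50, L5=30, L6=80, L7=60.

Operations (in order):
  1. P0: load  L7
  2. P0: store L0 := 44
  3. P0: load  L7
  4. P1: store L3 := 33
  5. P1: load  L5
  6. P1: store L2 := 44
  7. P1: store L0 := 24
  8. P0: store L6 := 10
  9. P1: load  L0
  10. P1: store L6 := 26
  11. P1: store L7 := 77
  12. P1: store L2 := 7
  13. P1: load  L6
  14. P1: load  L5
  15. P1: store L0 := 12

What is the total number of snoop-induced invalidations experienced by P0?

  op1 P0: load  L7 → E/I on L7; bus BusRd; mem=60
  op2 P0: store L0 := 44 → M/I on L0; bus BusRdX; mem=70
  op3 P0: load  L7 → E/I on L7; bus (none); mem=60
  op4 P1: store L3 := 33 → I/M on L3; bus BusRdX; mem=70
  op5 P1: load  L5 → I/E on L5; bus BusRd; mem=30
  op6 P1: store L2 := 44 → I/M on L2; bus BusRdX; mem=70
  op7 P1: store L0 := 24 → I/M on L0; bus BusRdX Flush; mem=44
  op8 P0: store L6 := 10 → M/I on L6; bus BusRdX; mem=80
  op9 P1: load  L0 → I/M on L0; bus (none); mem=44
  op10 P1: store L6 := 26 → I/M on L6; bus BusRdX Flush; mem=10
  op11 P1: store L7 := 77 → I/M on L7; bus BusRdX; mem=60
  op12 P1: store L2 := 7 → I/M on L2; bus (none); mem=70
  op13 P1: load  L6 → I/M on L6; bus (none); mem=10
  op14 P1: load  L5 → I/E on L5; bus (none); mem=30
  op15 P1: store L0 := 12 → I/M on L0; bus (none); mem=44

invalidations = 3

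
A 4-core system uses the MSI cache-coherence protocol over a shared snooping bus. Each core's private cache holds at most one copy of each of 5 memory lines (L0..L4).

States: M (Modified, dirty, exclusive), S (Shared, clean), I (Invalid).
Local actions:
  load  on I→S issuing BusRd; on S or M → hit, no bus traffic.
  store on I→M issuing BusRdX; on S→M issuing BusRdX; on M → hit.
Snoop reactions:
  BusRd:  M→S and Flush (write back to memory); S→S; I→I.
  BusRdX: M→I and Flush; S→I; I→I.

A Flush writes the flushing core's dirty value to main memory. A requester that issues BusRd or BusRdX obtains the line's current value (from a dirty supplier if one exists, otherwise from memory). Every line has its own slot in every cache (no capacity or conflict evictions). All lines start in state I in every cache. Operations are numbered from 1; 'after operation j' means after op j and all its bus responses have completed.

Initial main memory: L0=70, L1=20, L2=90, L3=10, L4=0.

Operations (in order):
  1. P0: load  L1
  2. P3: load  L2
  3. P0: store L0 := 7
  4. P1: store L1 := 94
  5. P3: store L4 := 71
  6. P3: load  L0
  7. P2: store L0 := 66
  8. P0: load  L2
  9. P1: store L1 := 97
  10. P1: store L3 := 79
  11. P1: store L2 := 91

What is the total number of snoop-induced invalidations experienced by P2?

invalidations = 0

[1] P0: load  L1 | P0:S(20), P1:I, P2:I, P3:I | bus: BusRd
[2] P3: load  L2 | P0:I, P1:I, P2:I, P3:S(90) | bus: BusRd
[3] P0: store L0 := 7 | P0:M(7), P1:I, P2:I, P3:I | bus: BusRdX
[4] P1: store L1 := 94 | P0:I, P1:M(94), P2:I, P3:I | bus: BusRdX
[5] P3: store L4 := 71 | P0:I, P1:I, P2:I, P3:M(71) | bus: BusRdX
[6] P3: load  L0 | P0:S(7), P1:I, P2:I, P3:S(7) | bus: BusRd,Flush
[7] P2: store L0 := 66 | P0:I, P1:I, P2:M(66), P3:I | bus: BusRdX
[8] P0: load  L2 | P0:S(90), P1:I, P2:I, P3:S(90) | bus: BusRd
[9] P1: store L1 := 97 | P0:I, P1:M(97), P2:I, P3:I | bus: none
[10] P1: store L3 := 79 | P0:I, P1:M(79), P2:I, P3:I | bus: BusRdX
[11] P1: store L2 := 91 | P0:I, P1:M(91), P2:I, P3:I | bus: BusRdX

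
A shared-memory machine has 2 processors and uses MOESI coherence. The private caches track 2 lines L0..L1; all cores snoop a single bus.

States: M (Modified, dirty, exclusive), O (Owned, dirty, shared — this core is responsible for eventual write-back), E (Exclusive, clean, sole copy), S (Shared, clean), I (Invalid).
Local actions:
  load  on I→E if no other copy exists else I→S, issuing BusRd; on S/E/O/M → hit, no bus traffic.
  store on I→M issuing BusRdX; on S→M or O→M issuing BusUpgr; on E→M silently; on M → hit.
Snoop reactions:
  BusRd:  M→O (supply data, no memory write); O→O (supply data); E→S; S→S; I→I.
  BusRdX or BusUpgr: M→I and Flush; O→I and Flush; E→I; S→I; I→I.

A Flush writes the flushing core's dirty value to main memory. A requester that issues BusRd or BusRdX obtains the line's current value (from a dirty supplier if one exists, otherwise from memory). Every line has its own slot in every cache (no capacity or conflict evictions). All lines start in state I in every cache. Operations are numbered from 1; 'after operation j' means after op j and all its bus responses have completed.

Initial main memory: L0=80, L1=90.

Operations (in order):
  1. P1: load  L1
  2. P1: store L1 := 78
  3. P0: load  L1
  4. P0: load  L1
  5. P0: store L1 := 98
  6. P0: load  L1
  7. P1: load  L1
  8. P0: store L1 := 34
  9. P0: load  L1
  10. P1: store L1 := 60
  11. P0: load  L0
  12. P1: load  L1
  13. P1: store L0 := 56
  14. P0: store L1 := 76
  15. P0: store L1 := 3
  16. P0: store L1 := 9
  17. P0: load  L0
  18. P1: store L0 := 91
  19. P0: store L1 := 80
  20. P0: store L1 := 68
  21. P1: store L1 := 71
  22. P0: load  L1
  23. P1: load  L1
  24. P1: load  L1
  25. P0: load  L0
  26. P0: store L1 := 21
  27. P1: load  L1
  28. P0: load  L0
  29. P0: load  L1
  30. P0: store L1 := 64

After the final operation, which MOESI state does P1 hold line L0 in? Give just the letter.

step 1: P1: load  L1  ⟶  IE  (L1)  txn=BusRd  M[L1]=90
step 2: P1: store L1 := 78  ⟶  IM  (L1)  txn=∅  M[L1]=90
step 3: P0: load  L1  ⟶  SO  (L1)  txn=BusRd  M[L1]=90
step 4: P0: load  L1  ⟶  SO  (L1)  txn=∅  M[L1]=90
step 5: P0: store L1 := 98  ⟶  MI  (L1)  txn=BusUpgr+Flush  M[L1]=78
step 6: P0: load  L1  ⟶  MI  (L1)  txn=∅  M[L1]=78
step 7: P1: load  L1  ⟶  OS  (L1)  txn=BusRd  M[L1]=78
step 8: P0: store L1 := 34  ⟶  MI  (L1)  txn=BusUpgr  M[L1]=78
step 9: P0: load  L1  ⟶  MI  (L1)  txn=∅  M[L1]=78
step 10: P1: store L1 := 60  ⟶  IM  (L1)  txn=BusRdX+Flush  M[L1]=34
step 11: P0: load  L0  ⟶  EI  (L0)  txn=BusRd  M[L0]=80
step 12: P1: load  L1  ⟶  IM  (L1)  txn=∅  M[L1]=34
step 13: P1: store L0 := 56  ⟶  IM  (L0)  txn=BusRdX  M[L0]=80
step 14: P0: store L1 := 76  ⟶  MI  (L1)  txn=BusRdX+Flush  M[L1]=60
step 15: P0: store L1 := 3  ⟶  MI  (L1)  txn=∅  M[L1]=60
step 16: P0: store L1 := 9  ⟶  MI  (L1)  txn=∅  M[L1]=60
step 17: P0: load  L0  ⟶  SO  (L0)  txn=BusRd  M[L0]=80
step 18: P1: store L0 := 91  ⟶  IM  (L0)  txn=BusUpgr  M[L0]=80
step 19: P0: store L1 := 80  ⟶  MI  (L1)  txn=∅  M[L1]=60
step 20: P0: store L1 := 68  ⟶  MI  (L1)  txn=∅  M[L1]=60
step 21: P1: store L1 := 71  ⟶  IM  (L1)  txn=BusRdX+Flush  M[L1]=68
step 22: P0: load  L1  ⟶  SO  (L1)  txn=BusRd  M[L1]=68
step 23: P1: load  L1  ⟶  SO  (L1)  txn=∅  M[L1]=68
step 24: P1: load  L1  ⟶  SO  (L1)  txn=∅  M[L1]=68
step 25: P0: load  L0  ⟶  SO  (L0)  txn=BusRd  M[L0]=80
step 26: P0: store L1 := 21  ⟶  MI  (L1)  txn=BusUpgr+Flush  M[L1]=71
step 27: P1: load  L1  ⟶  OS  (L1)  txn=BusRd  M[L1]=71
step 28: P0: load  L0  ⟶  SO  (L0)  txn=∅  M[L0]=80
step 29: P0: load  L1  ⟶  OS  (L1)  txn=∅  M[L1]=71
step 30: P0: store L1 := 64  ⟶  MI  (L1)  txn=BusUpgr  M[L1]=71

state = O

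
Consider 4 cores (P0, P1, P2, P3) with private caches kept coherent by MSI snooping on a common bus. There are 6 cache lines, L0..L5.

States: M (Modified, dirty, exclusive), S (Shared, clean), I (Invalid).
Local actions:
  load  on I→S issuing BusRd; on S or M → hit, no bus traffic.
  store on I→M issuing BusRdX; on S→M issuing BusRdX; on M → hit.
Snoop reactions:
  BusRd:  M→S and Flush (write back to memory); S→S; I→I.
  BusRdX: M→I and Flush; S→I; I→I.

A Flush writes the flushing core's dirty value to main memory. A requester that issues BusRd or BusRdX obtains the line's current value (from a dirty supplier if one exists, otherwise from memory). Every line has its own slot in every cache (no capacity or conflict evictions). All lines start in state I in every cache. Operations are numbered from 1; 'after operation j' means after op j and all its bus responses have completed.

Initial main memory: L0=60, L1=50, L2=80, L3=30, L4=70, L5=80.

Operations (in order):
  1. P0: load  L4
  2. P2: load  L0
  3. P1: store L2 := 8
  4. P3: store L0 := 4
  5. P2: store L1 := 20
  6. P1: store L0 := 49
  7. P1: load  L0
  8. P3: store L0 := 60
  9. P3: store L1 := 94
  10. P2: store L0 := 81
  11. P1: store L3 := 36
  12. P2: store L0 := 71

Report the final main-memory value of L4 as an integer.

memory[L4] = 70

  op1 P0: load  L4 → S/I/I/I on L4; bus BusRd; mem=70
  op2 P2: load  L0 → I/I/S/I on L0; bus BusRd; mem=60
  op3 P1: store L2 := 8 → I/M/I/I on L2; bus BusRdX; mem=80
  op4 P3: store L0 := 4 → I/I/I/M on L0; bus BusRdX; mem=60
  op5 P2: store L1 := 20 → I/I/M/I on L1; bus BusRdX; mem=50
  op6 P1: store L0 := 49 → I/M/I/I on L0; bus BusRdX Flush; mem=4
  op7 P1: load  L0 → I/M/I/I on L0; bus (none); mem=4
  op8 P3: store L0 := 60 → I/I/I/M on L0; bus BusRdX Flush; mem=49
  op9 P3: store L1 := 94 → I/I/I/M on L1; bus BusRdX Flush; mem=20
  op10 P2: store L0 := 81 → I/I/M/I on L0; bus BusRdX Flush; mem=60
  op11 P1: store L3 := 36 → I/M/I/I on L3; bus BusRdX; mem=30
  op12 P2: store L0 := 71 → I/I/M/I on L0; bus (none); mem=60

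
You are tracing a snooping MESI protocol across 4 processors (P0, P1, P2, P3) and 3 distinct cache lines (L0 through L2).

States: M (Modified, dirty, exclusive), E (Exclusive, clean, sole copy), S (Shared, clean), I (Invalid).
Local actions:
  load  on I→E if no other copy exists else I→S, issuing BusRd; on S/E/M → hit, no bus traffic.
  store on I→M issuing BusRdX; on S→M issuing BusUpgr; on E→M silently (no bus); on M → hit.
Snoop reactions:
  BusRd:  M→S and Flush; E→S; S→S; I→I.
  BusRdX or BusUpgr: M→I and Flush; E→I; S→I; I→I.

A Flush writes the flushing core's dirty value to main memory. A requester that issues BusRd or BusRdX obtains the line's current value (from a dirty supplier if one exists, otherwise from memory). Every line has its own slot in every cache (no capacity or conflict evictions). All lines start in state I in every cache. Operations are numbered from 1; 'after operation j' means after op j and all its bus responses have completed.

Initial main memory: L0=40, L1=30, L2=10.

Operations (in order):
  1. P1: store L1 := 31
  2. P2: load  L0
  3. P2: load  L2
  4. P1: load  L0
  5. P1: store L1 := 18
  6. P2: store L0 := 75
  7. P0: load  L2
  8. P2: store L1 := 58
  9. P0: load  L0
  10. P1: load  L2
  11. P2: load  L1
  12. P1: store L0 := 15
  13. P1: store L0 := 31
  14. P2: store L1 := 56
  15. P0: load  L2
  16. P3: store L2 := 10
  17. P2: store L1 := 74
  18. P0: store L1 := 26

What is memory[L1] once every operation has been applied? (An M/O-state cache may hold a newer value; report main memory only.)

[1] P1: store L1 := 31 | P0:I, P1:M(31), P2:I, P3:I | bus: BusRdX
[2] P2: load  L0 | P0:I, P1:I, P2:E(40), P3:I | bus: BusRd
[3] P2: load  L2 | P0:I, P1:I, P2:E(10), P3:I | bus: BusRd
[4] P1: load  L0 | P0:I, P1:S(40), P2:S(40), P3:I | bus: BusRd
[5] P1: store L1 := 18 | P0:I, P1:M(18), P2:I, P3:I | bus: none
[6] P2: store L0 := 75 | P0:I, P1:I, P2:M(75), P3:I | bus: BusUpgr
[7] P0: load  L2 | P0:S(10), P1:I, P2:S(10), P3:I | bus: BusRd
[8] P2: store L1 := 58 | P0:I, P1:I, P2:M(58), P3:I | bus: BusRdX,Flush
[9] P0: load  L0 | P0:S(75), P1:I, P2:S(75), P3:I | bus: BusRd,Flush
[10] P1: load  L2 | P0:S(10), P1:S(10), P2:S(10), P3:I | bus: BusRd
[11] P2: load  L1 | P0:I, P1:I, P2:M(58), P3:I | bus: none
[12] P1: store L0 := 15 | P0:I, P1:M(15), P2:I, P3:I | bus: BusRdX
[13] P1: store L0 := 31 | P0:I, P1:M(31), P2:I, P3:I | bus: none
[14] P2: store L1 := 56 | P0:I, P1:I, P2:M(56), P3:I | bus: none
[15] P0: load  L2 | P0:S(10), P1:S(10), P2:S(10), P3:I | bus: none
[16] P3: store L2 := 10 | P0:I, P1:I, P2:I, P3:M(10) | bus: BusRdX
[17] P2: store L1 := 74 | P0:I, P1:I, P2:M(74), P3:I | bus: none
[18] P0: store L1 := 26 | P0:M(26), P1:I, P2:I, P3:I | bus: BusRdX,Flush

memory[L1] = 74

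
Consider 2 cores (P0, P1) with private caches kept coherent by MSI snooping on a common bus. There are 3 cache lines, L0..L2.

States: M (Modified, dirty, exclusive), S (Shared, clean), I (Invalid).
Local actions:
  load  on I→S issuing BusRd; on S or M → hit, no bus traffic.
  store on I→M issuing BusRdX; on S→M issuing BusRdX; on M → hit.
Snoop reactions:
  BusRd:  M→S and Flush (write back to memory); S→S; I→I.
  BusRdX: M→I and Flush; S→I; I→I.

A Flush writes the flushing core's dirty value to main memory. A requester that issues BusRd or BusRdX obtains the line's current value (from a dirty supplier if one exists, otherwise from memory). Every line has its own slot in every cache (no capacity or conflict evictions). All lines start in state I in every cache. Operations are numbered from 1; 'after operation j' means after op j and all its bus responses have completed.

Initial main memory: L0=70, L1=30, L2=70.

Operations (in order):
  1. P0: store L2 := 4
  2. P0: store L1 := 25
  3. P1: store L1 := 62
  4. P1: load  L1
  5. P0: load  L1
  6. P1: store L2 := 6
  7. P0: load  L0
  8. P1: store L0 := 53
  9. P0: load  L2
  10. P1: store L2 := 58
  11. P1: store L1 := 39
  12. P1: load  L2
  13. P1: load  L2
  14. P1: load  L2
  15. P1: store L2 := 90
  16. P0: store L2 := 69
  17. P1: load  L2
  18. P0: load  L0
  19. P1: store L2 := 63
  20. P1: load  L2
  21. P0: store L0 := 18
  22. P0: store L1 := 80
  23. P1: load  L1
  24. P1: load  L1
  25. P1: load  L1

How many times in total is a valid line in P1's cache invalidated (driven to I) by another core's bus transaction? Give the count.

[1] P0: store L2 := 4 | P0:M(4), P1:I | bus: BusRdX
[2] P0: store L1 := 25 | P0:M(25), P1:I | bus: BusRdX
[3] P1: store L1 := 62 | P0:I, P1:M(62) | bus: BusRdX,Flush
[4] P1: load  L1 | P0:I, P1:M(62) | bus: none
[5] P0: load  L1 | P0:S(62), P1:S(62) | bus: BusRd,Flush
[6] P1: store L2 := 6 | P0:I, P1:M(6) | bus: BusRdX,Flush
[7] P0: load  L0 | P0:S(70), P1:I | bus: BusRd
[8] P1: store L0 := 53 | P0:I, P1:M(53) | bus: BusRdX
[9] P0: load  L2 | P0:S(6), P1:S(6) | bus: BusRd,Flush
[10] P1: store L2 := 58 | P0:I, P1:M(58) | bus: BusRdX
[11] P1: store L1 := 39 | P0:I, P1:M(39) | bus: BusRdX
[12] P1: load  L2 | P0:I, P1:M(58) | bus: none
[13] P1: load  L2 | P0:I, P1:M(58) | bus: none
[14] P1: load  L2 | P0:I, P1:M(58) | bus: none
[15] P1: store L2 := 90 | P0:I, P1:M(90) | bus: none
[16] P0: store L2 := 69 | P0:M(69), P1:I | bus: BusRdX,Flush
[17] P1: load  L2 | P0:S(69), P1:S(69) | bus: BusRd,Flush
[18] P0: load  L0 | P0:S(53), P1:S(53) | bus: BusRd,Flush
[19] P1: store L2 := 63 | P0:I, P1:M(63) | bus: BusRdX
[20] P1: load  L2 | P0:I, P1:M(63) | bus: none
[21] P0: store L0 := 18 | P0:M(18), P1:I | bus: BusRdX
[22] P0: store L1 := 80 | P0:M(80), P1:I | bus: BusRdX,Flush
[23] P1: load  L1 | P0:S(80), P1:S(80) | bus: BusRd,Flush
[24] P1: load  L1 | P0:S(80), P1:S(80) | bus: none
[25] P1: load  L1 | P0:S(80), P1:S(80) | bus: none

invalidations = 3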